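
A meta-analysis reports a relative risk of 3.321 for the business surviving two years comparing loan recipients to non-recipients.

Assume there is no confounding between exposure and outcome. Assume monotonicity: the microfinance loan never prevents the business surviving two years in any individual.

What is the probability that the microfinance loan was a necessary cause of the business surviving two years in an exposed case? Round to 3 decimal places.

PN ≈ 0.699

Under exogeneity and monotonicity, PN = (RR − 1) / RR = 1 − 1/RR.
PN = (3.321 − 1) / 3.321 = 2.321 / 3.321 ≈ 0.6989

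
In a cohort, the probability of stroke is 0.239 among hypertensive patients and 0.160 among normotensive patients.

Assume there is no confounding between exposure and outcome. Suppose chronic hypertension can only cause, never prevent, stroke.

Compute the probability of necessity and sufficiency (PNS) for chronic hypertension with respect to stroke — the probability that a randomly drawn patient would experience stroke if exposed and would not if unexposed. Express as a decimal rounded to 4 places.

Let p₁ = 0.239, p₀ = 0.16.
Under exogeneity and monotonicity, PNS = p₁ − p₀.
PNS = 0.239 − 0.16 = 0.079

PNS ≈ 0.0790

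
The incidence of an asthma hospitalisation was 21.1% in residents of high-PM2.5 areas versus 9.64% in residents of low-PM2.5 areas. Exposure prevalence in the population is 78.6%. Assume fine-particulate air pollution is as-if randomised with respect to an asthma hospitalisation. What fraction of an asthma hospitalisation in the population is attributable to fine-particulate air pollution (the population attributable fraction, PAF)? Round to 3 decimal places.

p₁ = 0.211, p₀ = 0.0964.
Overall risk P(Y=1) = π·p₁ + (1−π)·p₀ = 0.786×0.211 + 0.214×0.0964 = 0.18648.
Under exogeneity, PAF = [P(Y=1) − p₀] / P(Y=1).
PAF = (0.18648 − 0.0964) / 0.18648 ≈ 0.4830

PAF ≈ 0.483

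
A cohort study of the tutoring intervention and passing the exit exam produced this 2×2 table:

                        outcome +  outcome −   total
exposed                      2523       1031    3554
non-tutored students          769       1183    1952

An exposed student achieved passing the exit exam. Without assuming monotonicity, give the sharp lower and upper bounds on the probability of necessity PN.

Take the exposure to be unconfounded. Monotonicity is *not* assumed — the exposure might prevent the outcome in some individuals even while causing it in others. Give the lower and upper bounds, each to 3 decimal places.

0.445 ≤ PN ≤ 0.854

p₁ = P(outcome | exposed) = 2523/3554 = 0.7099
p₀ = P(outcome | unexposed) = 769/1952 = 0.39395
Under exogeneity alone the bounds on PN are max{0,(p₁−p₀)/p₁} ≤ PN ≤ min{1,(1−p₀)/p₁}.
  lower = (p₁ − p₀)/p₁ = 0.31595 / 0.7099 ≈ 0.4451
  upper = min{1, (1 − p₀)/p₁} = 0.60605 / 0.7099 ≈ 0.8537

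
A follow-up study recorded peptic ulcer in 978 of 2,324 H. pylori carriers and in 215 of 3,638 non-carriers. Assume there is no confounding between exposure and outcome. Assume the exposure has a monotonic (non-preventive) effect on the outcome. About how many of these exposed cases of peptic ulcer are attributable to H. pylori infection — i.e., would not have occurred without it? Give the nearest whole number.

about 841 cases

p₁ = P(outcome | exposed) = 978/2324 = 0.42083
p₀ = P(outcome | unexposed) = 215/3638 = 0.059098
PN = (p₁ − p₀)/p₁ = (0.42083 − 0.059098) / 0.42083 ≈ 0.85957.
Attributable cases ≈ PN × (exposed cases) = 0.85957 × 978 ≈ 840.66.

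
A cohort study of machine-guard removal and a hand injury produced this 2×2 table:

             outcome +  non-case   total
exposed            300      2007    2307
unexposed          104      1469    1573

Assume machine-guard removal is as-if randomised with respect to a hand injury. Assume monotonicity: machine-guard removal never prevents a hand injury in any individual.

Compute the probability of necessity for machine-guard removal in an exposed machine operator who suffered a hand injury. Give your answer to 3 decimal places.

p₁ = P(outcome | exposed) = 300/2307 = 0.13004
p₀ = P(outcome | unexposed) = 104/1573 = 0.066116
Under exogeneity and monotonicity, PN = (p₁ − p₀)/p₁.
PN = (0.13004 − 0.066116) / 0.13004 ≈ 0.4916

PN ≈ 0.492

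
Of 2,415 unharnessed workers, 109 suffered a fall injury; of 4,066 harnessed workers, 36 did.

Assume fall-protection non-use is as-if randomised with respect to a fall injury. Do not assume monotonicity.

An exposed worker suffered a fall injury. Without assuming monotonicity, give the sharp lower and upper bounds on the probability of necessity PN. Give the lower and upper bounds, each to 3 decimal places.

p₁ = P(outcome | exposed) = 109/2415 = 0.045135
p₀ = P(outcome | unexposed) = 36/4066 = 0.0088539
Under exogeneity alone the bounds on PN are max{0,(p₁−p₀)/p₁} ≤ PN ≤ min{1,(1−p₀)/p₁}.
  lower = (p₁ − p₀)/p₁ = 0.036281 / 0.045135 ≈ 0.8038
  upper = min{1, (1 − p₀)/p₁} = 0.99115 / 0.045135 ≈ 21.9598 → capped at 1

0.804 ≤ PN ≤ 1.000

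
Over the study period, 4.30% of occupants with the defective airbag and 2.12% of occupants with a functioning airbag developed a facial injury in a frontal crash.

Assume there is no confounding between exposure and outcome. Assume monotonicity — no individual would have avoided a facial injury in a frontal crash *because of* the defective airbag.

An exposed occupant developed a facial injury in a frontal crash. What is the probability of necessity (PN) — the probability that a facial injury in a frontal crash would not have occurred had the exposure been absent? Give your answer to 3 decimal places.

PN ≈ 0.507

p₁ = 0.043, p₀ = 0.0212.
Under exogeneity and monotonicity, PN = (p₁ − p₀) / p₁.
PN = (0.043 − 0.0212) / 0.043 = 0.0218 / 0.043 ≈ 0.5070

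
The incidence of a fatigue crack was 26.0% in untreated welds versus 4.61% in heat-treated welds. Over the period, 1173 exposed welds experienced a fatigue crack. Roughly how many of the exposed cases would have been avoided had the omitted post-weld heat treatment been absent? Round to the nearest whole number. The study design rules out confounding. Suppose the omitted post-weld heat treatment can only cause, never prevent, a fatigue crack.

p₁ = 0.26, p₀ = 0.0461.
PN = (p₁ − p₀)/p₁ = (0.26 − 0.0461) / 0.26 ≈ 0.82269.
Attributable cases ≈ PN × (exposed cases) = 0.82269 × 1173 ≈ 965.02.

about 965 cases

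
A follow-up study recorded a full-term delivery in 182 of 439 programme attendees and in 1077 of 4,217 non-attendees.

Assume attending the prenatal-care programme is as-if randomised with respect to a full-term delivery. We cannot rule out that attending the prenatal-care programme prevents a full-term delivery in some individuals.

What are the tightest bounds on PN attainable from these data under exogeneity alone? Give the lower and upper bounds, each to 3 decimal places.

p₁ = P(outcome | exposed) = 182/439 = 0.41458
p₀ = P(outcome | unexposed) = 1077/4217 = 0.25539
Under exogeneity alone the bounds on PN are max{0,(p₁−p₀)/p₁} ≤ PN ≤ min{1,(1−p₀)/p₁}.
  lower = (p₁ − p₀)/p₁ = 0.15918 / 0.41458 ≈ 0.3840
  upper = min{1, (1 − p₀)/p₁} = 0.74461 / 0.41458 ≈ 1.7961 → capped at 1

0.384 ≤ PN ≤ 1.000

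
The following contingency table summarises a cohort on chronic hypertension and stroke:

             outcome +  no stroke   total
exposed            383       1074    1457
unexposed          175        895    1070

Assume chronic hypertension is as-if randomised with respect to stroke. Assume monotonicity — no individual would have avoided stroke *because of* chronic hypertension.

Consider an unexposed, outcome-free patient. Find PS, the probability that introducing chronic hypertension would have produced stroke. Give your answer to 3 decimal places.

p₁ = P(outcome | exposed) = 383/1457 = 0.26287
p₀ = P(outcome | unexposed) = 175/1070 = 0.16355
Under exogeneity and monotonicity, PS = (p₁ − p₀)/(1 − p₀).
PS = (0.26287 − 0.16355) / 0.83645 ≈ 0.1187

PS ≈ 0.119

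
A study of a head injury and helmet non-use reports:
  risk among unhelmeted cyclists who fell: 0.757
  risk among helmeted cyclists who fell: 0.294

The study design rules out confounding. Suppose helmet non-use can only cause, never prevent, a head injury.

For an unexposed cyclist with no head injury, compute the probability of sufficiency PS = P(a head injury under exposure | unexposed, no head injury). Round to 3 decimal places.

Let p₁ = 0.757, p₀ = 0.294.
Under exogeneity and monotonicity, PS = (p₁ − p₀) / (1 − p₀).
PS = (0.757 − 0.294) / (1 − 0.294) = 0.463 / 0.706 ≈ 0.6558

PS ≈ 0.656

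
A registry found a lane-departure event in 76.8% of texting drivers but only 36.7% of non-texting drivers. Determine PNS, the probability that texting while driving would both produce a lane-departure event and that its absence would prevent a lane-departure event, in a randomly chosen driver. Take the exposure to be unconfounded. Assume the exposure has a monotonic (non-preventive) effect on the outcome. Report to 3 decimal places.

PNS ≈ 0.401

p₁ = 0.768, p₀ = 0.367.
Under exogeneity and monotonicity, PNS = p₁ − p₀.
PNS = 0.768 − 0.367 = 0.401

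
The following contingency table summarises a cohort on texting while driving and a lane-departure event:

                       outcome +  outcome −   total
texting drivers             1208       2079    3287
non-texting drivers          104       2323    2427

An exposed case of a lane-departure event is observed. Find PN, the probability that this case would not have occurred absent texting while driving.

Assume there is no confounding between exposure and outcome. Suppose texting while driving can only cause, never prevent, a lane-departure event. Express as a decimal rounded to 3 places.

PN ≈ 0.883

p₁ = P(outcome | exposed) = 1208/3287 = 0.36751
p₀ = P(outcome | unexposed) = 104/2427 = 0.042851
Under exogeneity and monotonicity, PN = (p₁ − p₀)/p₁.
PN = (0.36751 − 0.042851) / 0.36751 ≈ 0.8834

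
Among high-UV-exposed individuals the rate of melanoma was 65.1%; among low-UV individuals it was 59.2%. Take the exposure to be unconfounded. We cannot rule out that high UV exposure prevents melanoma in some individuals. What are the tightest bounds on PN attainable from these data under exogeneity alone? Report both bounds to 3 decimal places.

p₁ = 0.651, p₀ = 0.592.
Under exogeneity alone the bounds on PN are max{0,(p₁−p₀)/p₁} ≤ PN ≤ min{1,(1−p₀)/p₁}.
  lower = (p₁ − p₀)/p₁ = 0.059 / 0.651 ≈ 0.0906
  upper = min{1, (1 − p₀)/p₁} = 0.408 / 0.651 ≈ 0.6267

0.091 ≤ PN ≤ 0.627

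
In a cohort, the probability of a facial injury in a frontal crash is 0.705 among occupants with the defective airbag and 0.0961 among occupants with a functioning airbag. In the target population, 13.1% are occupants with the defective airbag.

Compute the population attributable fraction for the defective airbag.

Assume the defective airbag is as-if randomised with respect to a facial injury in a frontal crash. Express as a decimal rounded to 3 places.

PAF ≈ 0.454

Let p₁ = 0.705, p₀ = 0.0961.
Overall risk P(Y=1) = π·p₁ + (1−π)·p₀ = 0.131×0.705 + 0.869×0.0961 = 0.17587.
Under exogeneity, PAF = [P(Y=1) − p₀] / P(Y=1).
PAF = (0.17587 − 0.0961) / 0.17587 ≈ 0.4536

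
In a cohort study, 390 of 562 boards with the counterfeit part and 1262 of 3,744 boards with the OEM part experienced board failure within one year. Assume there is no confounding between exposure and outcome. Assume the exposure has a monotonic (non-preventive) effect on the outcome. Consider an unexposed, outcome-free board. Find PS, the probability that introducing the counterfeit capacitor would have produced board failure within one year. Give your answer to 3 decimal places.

PS ≈ 0.538

p₁ = P(outcome | exposed) = 390/562 = 0.69395
p₀ = P(outcome | unexposed) = 1262/3744 = 0.33707
Under exogeneity and monotonicity, PS = (p₁ − p₀) / (1 − p₀).
PS = (0.69395 − 0.33707) / (1 − 0.33707) = 0.35688 / 0.66293 ≈ 0.5383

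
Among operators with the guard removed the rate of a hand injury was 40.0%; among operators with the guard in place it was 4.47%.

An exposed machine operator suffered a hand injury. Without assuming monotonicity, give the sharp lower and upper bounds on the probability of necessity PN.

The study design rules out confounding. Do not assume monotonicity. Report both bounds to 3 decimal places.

p₁ = 0.4, p₀ = 0.0447.
Under exogeneity alone the bounds on PN are max{0,(p₁−p₀)/p₁} ≤ PN ≤ min{1,(1−p₀)/p₁}.
  lower = (p₁ − p₀)/p₁ = 0.3553 / 0.4 ≈ 0.8882
  upper = min{1, (1 − p₀)/p₁} = 0.9553 / 0.4 ≈ 2.3882 → capped at 1

0.888 ≤ PN ≤ 1.000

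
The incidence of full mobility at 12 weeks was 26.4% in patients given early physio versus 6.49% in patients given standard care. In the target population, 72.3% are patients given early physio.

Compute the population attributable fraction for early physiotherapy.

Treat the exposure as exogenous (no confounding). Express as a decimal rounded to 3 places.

PAF ≈ 0.689

p₁ = 0.264, p₀ = 0.0649.
Overall risk P(Y=1) = π·p₁ + (1−π)·p₀ = 0.723×0.264 + 0.277×0.0649 = 0.20885.
Under exogeneity, PAF = [P(Y=1) − p₀] / P(Y=1).
PAF = (0.20885 − 0.0649) / 0.20885 ≈ 0.6892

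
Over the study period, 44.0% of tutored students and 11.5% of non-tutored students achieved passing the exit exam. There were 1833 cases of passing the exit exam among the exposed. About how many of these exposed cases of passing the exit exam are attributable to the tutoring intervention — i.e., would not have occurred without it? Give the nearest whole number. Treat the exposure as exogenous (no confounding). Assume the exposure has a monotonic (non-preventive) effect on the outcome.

p₁ = 0.44, p₀ = 0.115.
PN = (p₁ − p₀)/p₁ = (0.44 − 0.115) / 0.44 ≈ 0.73864.
Attributable cases ≈ PN × (exposed cases) = 0.73864 × 1833 ≈ 1353.92.

about 1354 cases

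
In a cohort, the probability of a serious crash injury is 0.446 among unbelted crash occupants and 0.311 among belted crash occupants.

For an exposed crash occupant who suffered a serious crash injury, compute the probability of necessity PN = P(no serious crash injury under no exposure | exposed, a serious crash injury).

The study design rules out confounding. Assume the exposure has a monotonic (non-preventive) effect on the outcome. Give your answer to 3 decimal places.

Let p₁ = 0.446, p₀ = 0.311.
Under exogeneity and monotonicity, PN = (p₁ − p₀) / p₁.
PN = (0.446 − 0.311) / 0.446 = 0.135 / 0.446 ≈ 0.3027

PN ≈ 0.303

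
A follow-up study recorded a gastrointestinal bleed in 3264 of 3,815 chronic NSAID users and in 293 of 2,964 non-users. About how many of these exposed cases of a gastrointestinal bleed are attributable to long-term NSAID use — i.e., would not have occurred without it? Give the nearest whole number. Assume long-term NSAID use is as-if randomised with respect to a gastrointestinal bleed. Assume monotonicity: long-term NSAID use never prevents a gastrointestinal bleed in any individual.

about 2887 cases

p₁ = P(outcome | exposed) = 3264/3815 = 0.85557
p₀ = P(outcome | unexposed) = 293/2964 = 0.098853
PN = (p₁ − p₀)/p₁ = (0.85557 − 0.098853) / 0.85557 ≈ 0.88446.
Attributable cases ≈ PN × (exposed cases) = 0.88446 × 3264 ≈ 2886.88.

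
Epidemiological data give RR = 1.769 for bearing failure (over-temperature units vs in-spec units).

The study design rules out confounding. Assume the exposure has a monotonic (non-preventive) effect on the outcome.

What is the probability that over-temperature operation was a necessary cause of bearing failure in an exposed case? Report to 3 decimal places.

Under exogeneity and monotonicity, PN = (RR − 1) / RR = 1 − 1/RR.
PN = (1.769 − 1) / 1.769 = 0.769 / 1.769 ≈ 0.4347

PN ≈ 0.435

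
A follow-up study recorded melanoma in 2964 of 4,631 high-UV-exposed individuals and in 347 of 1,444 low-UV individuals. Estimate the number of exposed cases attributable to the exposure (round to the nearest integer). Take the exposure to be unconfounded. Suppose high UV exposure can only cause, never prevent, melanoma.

about 1851 cases

p₁ = P(outcome | exposed) = 2964/4631 = 0.64003
p₀ = P(outcome | unexposed) = 347/1444 = 0.2403
PN = (p₁ − p₀)/p₁ = (0.64003 − 0.2403) / 0.64003 ≈ 0.62454.
Attributable cases ≈ PN × (exposed cases) = 0.62454 × 2964 ≈ 1851.15.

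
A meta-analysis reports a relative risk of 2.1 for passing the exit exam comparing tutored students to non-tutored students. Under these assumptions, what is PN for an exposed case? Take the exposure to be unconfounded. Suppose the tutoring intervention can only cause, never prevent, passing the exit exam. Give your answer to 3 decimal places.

Under exogeneity and monotonicity, PN = (RR − 1) / RR = 1 − 1/RR.
PN = (2.1 − 1) / 2.1 = 1.1 / 2.1 ≈ 0.5238

PN ≈ 0.524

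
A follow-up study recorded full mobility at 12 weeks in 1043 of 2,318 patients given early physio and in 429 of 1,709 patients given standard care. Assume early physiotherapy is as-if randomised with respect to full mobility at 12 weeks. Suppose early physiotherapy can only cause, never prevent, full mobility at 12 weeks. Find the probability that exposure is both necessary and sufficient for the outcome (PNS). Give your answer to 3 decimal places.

p₁ = P(outcome | exposed) = 1043/2318 = 0.44996
p₀ = P(outcome | unexposed) = 429/1709 = 0.25102
Under exogeneity and monotonicity, PNS = p₁ − p₀.
PNS = 0.44996 − 0.25102 = 0.19893

PNS ≈ 0.199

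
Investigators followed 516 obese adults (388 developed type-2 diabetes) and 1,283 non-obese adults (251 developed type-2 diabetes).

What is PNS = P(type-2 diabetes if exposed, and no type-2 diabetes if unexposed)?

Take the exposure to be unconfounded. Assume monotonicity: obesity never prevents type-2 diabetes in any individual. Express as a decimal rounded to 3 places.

PNS ≈ 0.556

p₁ = P(outcome | exposed) = 388/516 = 0.75194
p₀ = P(outcome | unexposed) = 251/1283 = 0.19564
Under exogeneity and monotonicity, PNS = p₁ − p₀.
PNS = 0.75194 − 0.19564 = 0.5563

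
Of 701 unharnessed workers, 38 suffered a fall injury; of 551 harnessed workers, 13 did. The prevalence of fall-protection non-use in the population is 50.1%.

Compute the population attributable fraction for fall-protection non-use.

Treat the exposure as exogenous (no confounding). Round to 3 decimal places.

p₁ = P(outcome | exposed) = 38/701 = 0.054208
p₀ = P(outcome | unexposed) = 13/551 = 0.023593
Overall risk P(Y=1) = π·p₁ + (1−π)·p₀ = 0.501×0.054208 + 0.499×0.023593 = 0.038931.
Under exogeneity, PAF = [P(Y=1) − p₀] / P(Y=1).
PAF = (0.038931 − 0.023593) / 0.038931 ≈ 0.3940

PAF ≈ 0.394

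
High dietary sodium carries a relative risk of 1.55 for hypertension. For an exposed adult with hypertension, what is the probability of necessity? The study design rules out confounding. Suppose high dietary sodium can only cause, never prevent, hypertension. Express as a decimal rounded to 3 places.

PN ≈ 0.355

Under exogeneity and monotonicity, PN = (RR − 1) / RR = 1 − 1/RR.
PN = (1.55 − 1) / 1.55 = 0.55 / 1.55 ≈ 0.3548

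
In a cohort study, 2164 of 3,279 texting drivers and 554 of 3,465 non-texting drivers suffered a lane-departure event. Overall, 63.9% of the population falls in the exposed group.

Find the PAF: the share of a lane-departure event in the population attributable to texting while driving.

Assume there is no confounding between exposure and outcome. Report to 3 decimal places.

p₁ = P(outcome | exposed) = 2164/3279 = 0.65996
p₀ = P(outcome | unexposed) = 554/3465 = 0.15988
Overall risk P(Y=1) = π·p₁ + (1−π)·p₀ = 0.639×0.65996 + 0.361×0.15988 = 0.47943.
Under exogeneity, PAF = [P(Y=1) − p₀] / P(Y=1).
PAF = (0.47943 − 0.15988) / 0.47943 ≈ 0.6665

PAF ≈ 0.667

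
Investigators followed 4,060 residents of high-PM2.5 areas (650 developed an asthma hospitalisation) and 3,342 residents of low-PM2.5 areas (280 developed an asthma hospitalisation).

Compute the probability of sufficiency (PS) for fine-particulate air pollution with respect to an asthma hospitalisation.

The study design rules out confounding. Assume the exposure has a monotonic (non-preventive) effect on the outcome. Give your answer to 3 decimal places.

PS ≈ 0.083

p₁ = P(outcome | exposed) = 650/4060 = 0.1601
p₀ = P(outcome | unexposed) = 280/3342 = 0.083782
Under exogeneity and monotonicity, PS = (p₁ − p₀) / (1 − p₀).
PS = (0.1601 − 0.083782) / (1 − 0.083782) = 0.076316 / 0.91622 ≈ 0.0833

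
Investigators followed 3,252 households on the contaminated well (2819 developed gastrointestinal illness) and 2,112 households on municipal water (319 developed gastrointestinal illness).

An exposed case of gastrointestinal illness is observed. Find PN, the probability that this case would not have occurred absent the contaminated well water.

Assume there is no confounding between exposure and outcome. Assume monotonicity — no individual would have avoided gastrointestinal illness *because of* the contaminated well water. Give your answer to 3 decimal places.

p₁ = P(outcome | exposed) = 2819/3252 = 0.86685
p₀ = P(outcome | unexposed) = 319/2112 = 0.15104
Under exogeneity and monotonicity, PN = (p₁ − p₀) / p₁.
PN = (0.86685 − 0.15104) / 0.86685 = 0.71581 / 0.86685 ≈ 0.8258

PN ≈ 0.826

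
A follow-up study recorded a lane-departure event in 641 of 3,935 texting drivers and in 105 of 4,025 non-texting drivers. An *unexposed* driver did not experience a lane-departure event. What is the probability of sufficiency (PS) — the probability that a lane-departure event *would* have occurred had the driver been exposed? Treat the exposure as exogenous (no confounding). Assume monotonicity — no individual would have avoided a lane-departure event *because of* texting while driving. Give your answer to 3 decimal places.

PS ≈ 0.140

p₁ = P(outcome | exposed) = 641/3935 = 0.1629
p₀ = P(outcome | unexposed) = 105/4025 = 0.026087
Under exogeneity and monotonicity, PS = (p₁ − p₀) / (1 − p₀).
PS = (0.1629 − 0.026087) / (1 − 0.026087) = 0.13681 / 0.97391 ≈ 0.1405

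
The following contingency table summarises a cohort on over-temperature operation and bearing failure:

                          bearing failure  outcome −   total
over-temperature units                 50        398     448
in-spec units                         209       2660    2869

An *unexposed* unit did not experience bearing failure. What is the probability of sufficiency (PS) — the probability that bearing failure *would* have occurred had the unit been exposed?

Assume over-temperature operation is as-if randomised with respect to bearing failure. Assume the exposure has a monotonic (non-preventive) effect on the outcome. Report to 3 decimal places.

PS ≈ 0.042

p₁ = P(outcome | exposed) = 50/448 = 0.11161
p₀ = P(outcome | unexposed) = 209/2869 = 0.072848
Under exogeneity and monotonicity, PS = (p₁ − p₀) / (1 − p₀).
PS = (0.11161 − 0.072848) / (1 − 0.072848) = 0.038759 / 0.92715 ≈ 0.0418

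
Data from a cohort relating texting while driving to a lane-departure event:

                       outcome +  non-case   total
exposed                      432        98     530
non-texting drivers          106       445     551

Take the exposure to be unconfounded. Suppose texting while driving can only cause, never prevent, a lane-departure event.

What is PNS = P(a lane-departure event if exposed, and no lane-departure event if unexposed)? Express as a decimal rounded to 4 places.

PNS ≈ 0.6227

p₁ = P(outcome | exposed) = 432/530 = 0.81509
p₀ = P(outcome | unexposed) = 106/551 = 0.19238
Under exogeneity and monotonicity, PNS = p₁ − p₀.
PNS = 0.81509 − 0.19238 = 0.62272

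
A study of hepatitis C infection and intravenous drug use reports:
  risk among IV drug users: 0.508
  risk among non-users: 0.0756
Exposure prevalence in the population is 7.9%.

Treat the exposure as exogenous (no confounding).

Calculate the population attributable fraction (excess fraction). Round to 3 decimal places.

PAF ≈ 0.311

Let p₁ = 0.508, p₀ = 0.0756.
Overall risk P(Y=1) = π·p₁ + (1−π)·p₀ = 0.079×0.508 + 0.921×0.0756 = 0.10976.
Under exogeneity, PAF = [P(Y=1) − p₀] / P(Y=1).
PAF = (0.10976 − 0.0756) / 0.10976 ≈ 0.3112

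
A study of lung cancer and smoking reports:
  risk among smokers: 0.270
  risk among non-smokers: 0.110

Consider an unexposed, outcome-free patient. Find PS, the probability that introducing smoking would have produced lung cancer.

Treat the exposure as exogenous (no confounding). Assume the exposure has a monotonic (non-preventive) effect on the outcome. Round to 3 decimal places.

Let p₁ = 0.27, p₀ = 0.11.
Under exogeneity and monotonicity, PS = (p₁ − p₀) / (1 − p₀).
PS = (0.27 − 0.11) / (1 − 0.11) = 0.16 / 0.89 ≈ 0.1798

PS ≈ 0.180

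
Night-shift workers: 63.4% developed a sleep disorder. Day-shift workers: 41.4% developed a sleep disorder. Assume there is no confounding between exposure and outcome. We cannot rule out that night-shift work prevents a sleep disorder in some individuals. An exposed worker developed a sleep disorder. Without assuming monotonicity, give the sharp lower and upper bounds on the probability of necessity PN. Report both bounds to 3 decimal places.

p₁ = 0.634, p₀ = 0.414.
Under exogeneity alone the bounds on PN are max{0,(p₁−p₀)/p₁} ≤ PN ≤ min{1,(1−p₀)/p₁}.
  lower = (p₁ − p₀)/p₁ = 0.22 / 0.634 ≈ 0.3470
  upper = min{1, (1 − p₀)/p₁} = 0.586 / 0.634 ≈ 0.9243

0.347 ≤ PN ≤ 0.924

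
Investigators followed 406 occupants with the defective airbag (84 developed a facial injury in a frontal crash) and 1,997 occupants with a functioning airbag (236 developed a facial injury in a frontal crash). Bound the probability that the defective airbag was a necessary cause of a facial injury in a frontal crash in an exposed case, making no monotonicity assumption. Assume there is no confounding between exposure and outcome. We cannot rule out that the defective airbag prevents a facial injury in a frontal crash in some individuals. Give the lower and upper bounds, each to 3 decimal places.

0.429 ≤ PN ≤ 1.000

p₁ = P(outcome | exposed) = 84/406 = 0.2069
p₀ = P(outcome | unexposed) = 236/1997 = 0.11818
Under exogeneity alone the bounds on PN are max{0,(p₁−p₀)/p₁} ≤ PN ≤ min{1,(1−p₀)/p₁}.
  lower = (p₁ − p₀)/p₁ = 0.088719 / 0.2069 ≈ 0.4288
  upper = min{1, (1 − p₀)/p₁} = 0.88182 / 0.2069 ≈ 4.2621 → capped at 1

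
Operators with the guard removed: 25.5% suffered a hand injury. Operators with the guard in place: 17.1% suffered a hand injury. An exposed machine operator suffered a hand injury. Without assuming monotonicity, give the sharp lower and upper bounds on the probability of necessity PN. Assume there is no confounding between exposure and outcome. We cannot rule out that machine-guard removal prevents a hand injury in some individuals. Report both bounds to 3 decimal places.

0.329 ≤ PN ≤ 1.000

p₁ = 0.255, p₀ = 0.171.
Under exogeneity alone the bounds on PN are max{0,(p₁−p₀)/p₁} ≤ PN ≤ min{1,(1−p₀)/p₁}.
  lower = (p₁ − p₀)/p₁ = 0.084 / 0.255 ≈ 0.3294
  upper = min{1, (1 − p₀)/p₁} = 0.829 / 0.255 ≈ 3.2510 → capped at 1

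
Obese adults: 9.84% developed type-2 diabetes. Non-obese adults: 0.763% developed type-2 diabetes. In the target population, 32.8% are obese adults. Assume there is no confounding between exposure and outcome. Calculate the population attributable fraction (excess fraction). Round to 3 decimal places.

PAF ≈ 0.796

p₁ = 0.0984, p₀ = 0.00763.
Overall risk P(Y=1) = π·p₁ + (1−π)·p₀ = 0.328×0.0984 + 0.672×0.00763 = 0.037403.
Under exogeneity, PAF = [P(Y=1) − p₀] / P(Y=1).
PAF = (0.037403 − 0.00763) / 0.037403 ≈ 0.7960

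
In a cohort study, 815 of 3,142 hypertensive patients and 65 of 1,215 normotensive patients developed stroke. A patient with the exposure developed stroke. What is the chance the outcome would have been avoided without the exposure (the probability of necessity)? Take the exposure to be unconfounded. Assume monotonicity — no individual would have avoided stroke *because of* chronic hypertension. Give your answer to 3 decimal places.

PN ≈ 0.794

p₁ = P(outcome | exposed) = 815/3142 = 0.25939
p₀ = P(outcome | unexposed) = 65/1215 = 0.053498
Under exogeneity and monotonicity, PN = (p₁ − p₀) / p₁.
PN = (0.25939 − 0.053498) / 0.25939 = 0.20589 / 0.25939 ≈ 0.7938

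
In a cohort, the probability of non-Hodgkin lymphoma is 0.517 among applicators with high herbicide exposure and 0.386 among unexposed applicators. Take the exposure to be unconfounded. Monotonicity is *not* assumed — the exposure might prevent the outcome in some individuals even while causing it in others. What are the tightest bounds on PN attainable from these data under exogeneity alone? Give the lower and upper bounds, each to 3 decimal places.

0.253 ≤ PN ≤ 1.000

Let p₁ = 0.517, p₀ = 0.386.
Under exogeneity alone the bounds on PN are max{0,(p₁−p₀)/p₁} ≤ PN ≤ min{1,(1−p₀)/p₁}.
  lower = (p₁ − p₀)/p₁ = 0.131 / 0.517 ≈ 0.2534
  upper = min{1, (1 − p₀)/p₁} = 0.614 / 0.517 ≈ 1.1876 → capped at 1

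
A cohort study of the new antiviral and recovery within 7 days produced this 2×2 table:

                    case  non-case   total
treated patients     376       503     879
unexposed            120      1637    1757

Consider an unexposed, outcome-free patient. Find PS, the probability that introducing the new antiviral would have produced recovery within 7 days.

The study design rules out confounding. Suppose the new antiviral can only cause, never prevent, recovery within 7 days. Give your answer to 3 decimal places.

PS ≈ 0.386

p₁ = P(outcome | exposed) = 376/879 = 0.42776
p₀ = P(outcome | unexposed) = 120/1757 = 0.068298
Under exogeneity and monotonicity, PS = (p₁ − p₀) / (1 − p₀).
PS = (0.42776 − 0.068298) / (1 − 0.068298) = 0.35946 / 0.9317 ≈ 0.3858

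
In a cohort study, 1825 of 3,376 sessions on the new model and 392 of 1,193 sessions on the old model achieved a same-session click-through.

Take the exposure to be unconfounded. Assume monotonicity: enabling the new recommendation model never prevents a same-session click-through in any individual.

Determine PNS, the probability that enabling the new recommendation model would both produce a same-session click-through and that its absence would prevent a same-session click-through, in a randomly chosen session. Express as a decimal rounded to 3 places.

PNS ≈ 0.212

p₁ = P(outcome | exposed) = 1825/3376 = 0.54058
p₀ = P(outcome | unexposed) = 392/1193 = 0.32858
Under exogeneity and monotonicity, PNS = p₁ − p₀.
PNS = 0.54058 − 0.32858 = 0.212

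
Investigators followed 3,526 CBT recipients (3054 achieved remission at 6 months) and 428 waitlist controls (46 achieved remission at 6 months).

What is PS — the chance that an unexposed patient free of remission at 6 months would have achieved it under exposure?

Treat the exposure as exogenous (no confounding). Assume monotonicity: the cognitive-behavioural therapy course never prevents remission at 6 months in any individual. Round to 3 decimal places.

PS ≈ 0.850

p₁ = P(outcome | exposed) = 3054/3526 = 0.86614
p₀ = P(outcome | unexposed) = 46/428 = 0.10748
Under exogeneity and monotonicity, PS = (p₁ − p₀) / (1 − p₀).
PS = (0.86614 − 0.10748) / (1 − 0.10748) = 0.75866 / 0.89252 ≈ 0.8500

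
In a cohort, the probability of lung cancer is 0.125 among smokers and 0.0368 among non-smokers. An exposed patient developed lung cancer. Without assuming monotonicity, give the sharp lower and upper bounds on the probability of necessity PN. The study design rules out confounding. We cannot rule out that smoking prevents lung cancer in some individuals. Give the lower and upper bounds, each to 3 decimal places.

Let p₁ = 0.125, p₀ = 0.0368.
Under exogeneity alone the bounds on PN are max{0,(p₁−p₀)/p₁} ≤ PN ≤ min{1,(1−p₀)/p₁}.
  lower = (p₁ − p₀)/p₁ = 0.0882 / 0.125 ≈ 0.7056
  upper = min{1, (1 − p₀)/p₁} = 0.9632 / 0.125 ≈ 7.7056 → capped at 1

0.706 ≤ PN ≤ 1.000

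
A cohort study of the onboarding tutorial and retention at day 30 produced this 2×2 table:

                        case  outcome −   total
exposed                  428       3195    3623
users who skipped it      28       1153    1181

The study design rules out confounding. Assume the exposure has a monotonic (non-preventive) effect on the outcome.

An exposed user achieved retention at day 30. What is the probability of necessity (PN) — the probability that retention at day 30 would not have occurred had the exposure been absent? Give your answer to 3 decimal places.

PN ≈ 0.799

p₁ = P(outcome | exposed) = 428/3623 = 0.11813
p₀ = P(outcome | unexposed) = 28/1181 = 0.023709
Under exogeneity and monotonicity, PN = (p₁ − p₀)/p₁.
PN = (0.11813 − 0.023709) / 0.11813 ≈ 0.7993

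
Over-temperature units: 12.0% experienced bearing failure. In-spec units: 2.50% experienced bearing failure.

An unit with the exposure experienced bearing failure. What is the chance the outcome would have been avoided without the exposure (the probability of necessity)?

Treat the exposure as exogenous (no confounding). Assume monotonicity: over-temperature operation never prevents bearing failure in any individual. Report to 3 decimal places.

p₁ = 0.12, p₀ = 0.025.
Under exogeneity and monotonicity, PN = (p₁ − p₀) / p₁.
PN = (0.12 − 0.025) / 0.12 = 0.095 / 0.12 ≈ 0.7917

PN ≈ 0.792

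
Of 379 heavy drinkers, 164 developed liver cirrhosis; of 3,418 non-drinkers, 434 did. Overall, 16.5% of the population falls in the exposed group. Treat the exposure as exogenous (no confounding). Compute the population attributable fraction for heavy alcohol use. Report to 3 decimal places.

p₁ = P(outcome | exposed) = 164/379 = 0.43272
p₀ = P(outcome | unexposed) = 434/3418 = 0.12697
Overall risk P(Y=1) = π·p₁ + (1−π)·p₀ = 0.165×0.43272 + 0.835×0.12697 = 0.17742.
Under exogeneity, PAF = [P(Y=1) − p₀] / P(Y=1).
PAF = (0.17742 − 0.12697) / 0.17742 ≈ 0.2843

PAF ≈ 0.284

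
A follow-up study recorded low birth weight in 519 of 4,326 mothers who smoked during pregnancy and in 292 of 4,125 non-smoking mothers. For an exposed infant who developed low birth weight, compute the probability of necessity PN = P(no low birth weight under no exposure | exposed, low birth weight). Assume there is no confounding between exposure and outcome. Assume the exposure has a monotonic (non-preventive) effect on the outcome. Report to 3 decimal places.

p₁ = P(outcome | exposed) = 519/4326 = 0.11997
p₀ = P(outcome | unexposed) = 292/4125 = 0.070788
Under exogeneity and monotonicity, PN = (p₁ − p₀) / p₁.
PN = (0.11997 − 0.070788) / 0.11997 = 0.049184 / 0.11997 ≈ 0.4100

PN ≈ 0.410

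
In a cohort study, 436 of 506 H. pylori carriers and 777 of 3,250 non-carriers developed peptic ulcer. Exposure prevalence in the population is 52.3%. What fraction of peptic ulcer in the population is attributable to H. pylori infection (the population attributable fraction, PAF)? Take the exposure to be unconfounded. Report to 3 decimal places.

p₁ = P(outcome | exposed) = 436/506 = 0.86166
p₀ = P(outcome | unexposed) = 777/3250 = 0.23908
Overall risk P(Y=1) = π·p₁ + (1−π)·p₀ = 0.523×0.86166 + 0.477×0.23908 = 0.56469.
Under exogeneity, PAF = [P(Y=1) − p₀] / P(Y=1).
PAF = (0.56469 − 0.23908) / 0.56469 ≈ 0.5766

PAF ≈ 0.577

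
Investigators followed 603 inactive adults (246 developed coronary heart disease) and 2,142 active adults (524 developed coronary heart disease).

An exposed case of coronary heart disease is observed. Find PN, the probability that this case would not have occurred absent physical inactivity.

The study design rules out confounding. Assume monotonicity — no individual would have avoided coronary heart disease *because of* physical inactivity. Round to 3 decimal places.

PN ≈ 0.400

p₁ = P(outcome | exposed) = 246/603 = 0.40796
p₀ = P(outcome | unexposed) = 524/2142 = 0.24463
Under exogeneity and monotonicity, PN = (p₁ − p₀) / p₁.
PN = (0.40796 − 0.24463) / 0.40796 = 0.16333 / 0.40796 ≈ 0.4004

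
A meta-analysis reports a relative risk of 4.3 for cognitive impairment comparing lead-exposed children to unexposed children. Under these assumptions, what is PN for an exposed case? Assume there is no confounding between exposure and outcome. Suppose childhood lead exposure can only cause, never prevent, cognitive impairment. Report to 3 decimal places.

Under exogeneity and monotonicity, PN = (RR − 1) / RR = 1 − 1/RR.
PN = (4.3 − 1) / 4.3 = 3.3 / 4.3 ≈ 0.7674

PN ≈ 0.767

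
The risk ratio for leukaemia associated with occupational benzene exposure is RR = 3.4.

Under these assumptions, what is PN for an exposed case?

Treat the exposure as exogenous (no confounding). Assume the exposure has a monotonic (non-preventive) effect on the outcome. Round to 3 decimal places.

PN ≈ 0.706

Under exogeneity and monotonicity, PN = (RR − 1) / RR = 1 − 1/RR.
PN = (3.4 − 1) / 3.4 = 2.4 / 3.4 ≈ 0.7059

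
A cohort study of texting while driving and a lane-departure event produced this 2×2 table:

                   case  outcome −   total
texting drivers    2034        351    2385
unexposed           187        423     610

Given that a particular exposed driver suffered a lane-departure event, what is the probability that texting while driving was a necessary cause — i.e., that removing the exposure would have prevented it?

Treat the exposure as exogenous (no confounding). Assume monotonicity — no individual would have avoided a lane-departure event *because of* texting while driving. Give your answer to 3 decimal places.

p₁ = P(outcome | exposed) = 2034/2385 = 0.85283
p₀ = P(outcome | unexposed) = 187/610 = 0.30656
Under exogeneity and monotonicity, PN = (p₁ − p₀)/p₁.
PN = (0.85283 − 0.30656) / 0.85283 ≈ 0.6405

PN ≈ 0.641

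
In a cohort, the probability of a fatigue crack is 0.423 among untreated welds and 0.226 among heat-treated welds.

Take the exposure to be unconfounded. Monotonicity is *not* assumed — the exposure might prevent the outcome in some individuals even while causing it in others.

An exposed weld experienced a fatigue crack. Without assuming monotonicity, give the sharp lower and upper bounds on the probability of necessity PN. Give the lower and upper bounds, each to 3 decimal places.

Let p₁ = 0.423, p₀ = 0.226.
Under exogeneity alone the bounds on PN are max{0,(p₁−p₀)/p₁} ≤ PN ≤ min{1,(1−p₀)/p₁}.
  lower = (p₁ − p₀)/p₁ = 0.197 / 0.423 ≈ 0.4657
  upper = min{1, (1 − p₀)/p₁} = 0.774 / 0.423 ≈ 1.8298 → capped at 1

0.466 ≤ PN ≤ 1.000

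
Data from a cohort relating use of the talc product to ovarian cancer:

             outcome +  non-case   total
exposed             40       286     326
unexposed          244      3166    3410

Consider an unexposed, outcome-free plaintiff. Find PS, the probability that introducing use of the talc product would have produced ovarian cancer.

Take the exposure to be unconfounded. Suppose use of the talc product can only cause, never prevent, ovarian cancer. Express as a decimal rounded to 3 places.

p₁ = P(outcome | exposed) = 40/326 = 0.1227
p₀ = P(outcome | unexposed) = 244/3410 = 0.071554
Under exogeneity and monotonicity, PS = (p₁ − p₀) / (1 − p₀).
PS = (0.1227 − 0.071554) / (1 − 0.071554) = 0.051145 / 0.92845 ≈ 0.0551

PS ≈ 0.055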